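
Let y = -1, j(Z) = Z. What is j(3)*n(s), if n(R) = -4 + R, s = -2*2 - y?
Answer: -21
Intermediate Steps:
s = -3 (s = -2*2 - 1*(-1) = -4 + 1 = -3)
j(3)*n(s) = 3*(-4 - 3) = 3*(-7) = -21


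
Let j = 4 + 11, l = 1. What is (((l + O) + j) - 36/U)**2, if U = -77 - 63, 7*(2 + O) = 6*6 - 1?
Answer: 454276/1225 ≈ 370.84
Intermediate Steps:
O = 3 (O = -2 + (6*6 - 1)/7 = -2 + (36 - 1)/7 = -2 + (1/7)*35 = -2 + 5 = 3)
U = -140
j = 15
(((l + O) + j) - 36/U)**2 = (((1 + 3) + 15) - 36/(-140))**2 = ((4 + 15) - 36*(-1/140))**2 = (19 + 9/35)**2 = (674/35)**2 = 454276/1225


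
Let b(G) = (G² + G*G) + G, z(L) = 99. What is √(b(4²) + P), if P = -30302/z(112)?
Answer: 13*√1430/33 ≈ 14.897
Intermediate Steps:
b(G) = G + 2*G² (b(G) = (G² + G²) + G = 2*G² + G = G + 2*G²)
P = -30302/99 ≈ -306.08
√(b(4²) + P) = √(4²*(1 + 2*4²) - 30302/99) = √(16*(1 + 2*16) - 30302/99) = √(16*(1 + 32) - 30302/99) = √(16*33 - 30302/99) = √(528 - 30302/99) = √(21970/99) = 13*√1430/33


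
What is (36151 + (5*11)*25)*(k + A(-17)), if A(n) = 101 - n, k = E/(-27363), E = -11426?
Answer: 121593996760/27363 ≈ 4.4437e+6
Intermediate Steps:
k = 11426/27363 (k = -11426/(-27363) = -11426*(-1/27363) = 11426/27363 ≈ 0.41757)
(36151 + (5*11)*25)*(k + A(-17)) = (36151 + (5*11)*25)*(11426/27363 + (101 - 1*(-17))) = (36151 + 55*25)*(11426/27363 + (101 + 17)) = (36151 + 1375)*(11426/27363 + 118) = 37526*(3240260/27363) = 121593996760/27363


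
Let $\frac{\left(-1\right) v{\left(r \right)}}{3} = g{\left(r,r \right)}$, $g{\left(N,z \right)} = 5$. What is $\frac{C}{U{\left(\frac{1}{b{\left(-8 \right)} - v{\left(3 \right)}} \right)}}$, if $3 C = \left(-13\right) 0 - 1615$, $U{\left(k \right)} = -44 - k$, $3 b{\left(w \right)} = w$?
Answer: $\frac{59755}{4893} \approx 12.212$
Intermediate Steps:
$b{\left(w \right)} = \frac{w}{3}$
$v{\left(r \right)} = -15$ ($v{\left(r \right)} = \left(-3\right) 5 = -15$)
$C = - \frac{1615}{3}$ ($C = \frac{\left(-13\right) 0 - 1615}{3} = \frac{0 - 1615}{3} = \frac{1}{3} \left(-1615\right) = - \frac{1615}{3} \approx -538.33$)
$\frac{C}{U{\left(\frac{1}{b{\left(-8 \right)} - v{\left(3 \right)}} \right)}} = - \frac{1615}{3 \left(-44 - \frac{1}{\frac{1}{3} \left(-8\right) - -15}\right)} = - \frac{1615}{3 \left(-44 - \frac{1}{- \frac{8}{3} + 15}\right)} = - \frac{1615}{3 \left(-44 - \frac{1}{\frac{37}{3}}\right)} = - \frac{1615}{3 \left(-44 - \frac{3}{37}\right)} = - \frac{1615}{3 \left(- \frac{1631}{37}\right)} = \left(- \frac{1615}{3}\right) \left(- \frac{37}{1631}\right) = \frac{59755}{4893}$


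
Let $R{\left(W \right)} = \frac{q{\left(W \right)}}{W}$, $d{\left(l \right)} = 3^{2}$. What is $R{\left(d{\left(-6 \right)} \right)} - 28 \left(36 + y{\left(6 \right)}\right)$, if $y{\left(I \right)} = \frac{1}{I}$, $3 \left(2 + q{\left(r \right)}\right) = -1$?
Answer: $- \frac{27349}{27} \approx -1012.9$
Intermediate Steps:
$q{\left(r \right)} = - \frac{7}{3}$ ($q{\left(r \right)} = -2 + \frac{1}{3} \left(-1\right) = -2 - \frac{1}{3} = - \frac{7}{3}$)
$d{\left(l \right)} = 9$
$R{\left(W \right)} = - \frac{7}{3 W}$
$R{\left(d{\left(-6 \right)} \right)} - 28 \left(36 + y{\left(6 \right)}\right) = - \frac{7}{3 \cdot 9} - 28 \left(36 + \frac{1}{6}\right) = \left(- \frac{7}{3}\right) \frac{1}{9} - 28 \left(36 + \frac{1}{6}\right) = - \frac{7}{27} - \frac{3038}{3} = - \frac{27349}{27}$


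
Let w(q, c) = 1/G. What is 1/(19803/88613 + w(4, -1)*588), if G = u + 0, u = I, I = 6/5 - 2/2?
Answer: 12659/37220289 ≈ 0.00034011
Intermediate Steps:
I = ⅕ (I = 6*(⅕) - 2*½ = 6/5 - 1 = ⅕ ≈ 0.20000)
u = ⅕ ≈ 0.20000
G = ⅕ (G = ⅕ + 0 = ⅕ ≈ 0.20000)
w(q, c) = 5 (w(q, c) = 1/(⅕) = 5)
1/(19803/88613 + w(4, -1)*588) = 1/(19803/88613 + 5*588) = 1/(19803*(1/88613) + 2940) = 1/(2829/12659 + 2940) = 1/(37220289/12659) = 12659/37220289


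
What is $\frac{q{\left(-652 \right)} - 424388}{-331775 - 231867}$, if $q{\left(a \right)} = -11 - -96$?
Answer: $\frac{424303}{563642} \approx 0.75279$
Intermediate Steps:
$q{\left(a \right)} = 85$ ($q{\left(a \right)} = -11 + 96 = 85$)
$\frac{q{\left(-652 \right)} - 424388}{-331775 - 231867} = \frac{85 - 424388}{-331775 - 231867} = - \frac{424303}{-563642} = \left(-424303\right) \left(- \frac{1}{563642}\right) = \frac{424303}{563642}$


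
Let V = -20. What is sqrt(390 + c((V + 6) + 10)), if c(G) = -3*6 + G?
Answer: 4*sqrt(23) ≈ 19.183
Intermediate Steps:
c(G) = -18 + G
sqrt(390 + c((V + 6) + 10)) = sqrt(390 + (-18 + ((-20 + 6) + 10))) = sqrt(390 + (-18 + (-14 + 10))) = sqrt(390 + (-18 - 4)) = sqrt(390 - 22) = sqrt(368) = 4*sqrt(23)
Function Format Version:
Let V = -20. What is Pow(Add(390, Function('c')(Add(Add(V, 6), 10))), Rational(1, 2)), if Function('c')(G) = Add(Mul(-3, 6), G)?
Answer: Mul(4, Pow(23, Rational(1, 2))) ≈ 19.183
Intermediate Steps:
Function('c')(G) = Add(-18, G)
Pow(Add(390, Function('c')(Add(Add(V, 6), 10))), Rational(1, 2)) = Pow(Add(390, Add(-18, Add(Add(-20, 6), 10))), Rational(1, 2)) = Pow(Add(390, Add(-18, Add(-14, 10))), Rational(1, 2)) = Pow(Add(390, Add(-18, -4)), Rational(1, 2)) = Pow(Add(390, -22), Rational(1, 2)) = Pow(368, Rational(1, 2)) = Mul(4, Pow(23, Rational(1, 2)))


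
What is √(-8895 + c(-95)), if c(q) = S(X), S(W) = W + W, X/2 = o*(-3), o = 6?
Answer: 7*I*√183 ≈ 94.694*I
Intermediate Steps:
X = -36 (X = 2*(6*(-3)) = 2*(-18) = -36)
S(W) = 2*W
c(q) = -72 (c(q) = 2*(-36) = -72)
√(-8895 + c(-95)) = √(-8895 - 72) = √(-8967) = 7*I*√183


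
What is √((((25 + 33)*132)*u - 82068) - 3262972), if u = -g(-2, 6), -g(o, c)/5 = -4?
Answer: 4*I*√218635 ≈ 1870.3*I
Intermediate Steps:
g(o, c) = 20 (g(o, c) = -5*(-4) = 20)
u = -20 (u = -1*20 = -20)
√((((25 + 33)*132)*u - 82068) - 3262972) = √((((25 + 33)*132)*(-20) - 82068) - 3262972) = √(((58*132)*(-20) - 82068) - 3262972) = √((7656*(-20) - 82068) - 3262972) = √((-153120 - 82068) - 3262972) = √(-235188 - 3262972) = √(-3498160) = 4*I*√218635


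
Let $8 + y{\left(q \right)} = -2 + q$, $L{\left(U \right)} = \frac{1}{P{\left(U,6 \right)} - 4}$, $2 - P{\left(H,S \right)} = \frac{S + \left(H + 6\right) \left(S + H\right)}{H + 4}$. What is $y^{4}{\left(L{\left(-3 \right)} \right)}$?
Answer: $\frac{855036081}{83521} \approx 10237.0$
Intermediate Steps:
$P{\left(H,S \right)} = 2 - \frac{S + \left(6 + H\right) \left(H + S\right)}{4 + H}$ ($P{\left(H,S \right)} = 2 - \frac{S + \left(H + 6\right) \left(S + H\right)}{H + 4} = 2 - \frac{S + \left(6 + H\right) \left(H + S\right)}{4 + H}$)
$L{\left(U \right)} = \frac{1}{-4 + \frac{-34 - U^{2} - 10 U}{4 + U}}$ ($L{\left(U \right)} = \frac{1}{\frac{8 - U^{2} - 42 - 4 U - U 6}{4 + U} - 4} = \frac{1}{\frac{8 - U^{2} - 42 - 4 U - 6 U}{4 + U} - 4} = \frac{1}{\frac{-34 - U^{2} - 10 U}{4 + U} - 4} = \frac{1}{-4 + \frac{-34 - U^{2} - 10 U}{4 + U}}$)
$y{\left(q \right)} = -10 + q$ ($y{\left(q \right)} = -8 + \left(-2 + q\right) = -10 + q$)
$y^{4}{\left(L{\left(-3 \right)} \right)} = \left(-10 + \frac{-4 - -3}{50 + \left(-3\right)^{2} + 14 \left(-3\right)}\right)^{4} = \left(-10 + \frac{-4 + 3}{50 + 9 - 42}\right)^{4} = \left(-10 + \frac{1}{17} \left(-1\right)\right)^{4} = \left(-10 - \frac{1}{17}\right)^{4} = \left(- \frac{171}{17}\right)^{4} = \frac{855036081}{83521}$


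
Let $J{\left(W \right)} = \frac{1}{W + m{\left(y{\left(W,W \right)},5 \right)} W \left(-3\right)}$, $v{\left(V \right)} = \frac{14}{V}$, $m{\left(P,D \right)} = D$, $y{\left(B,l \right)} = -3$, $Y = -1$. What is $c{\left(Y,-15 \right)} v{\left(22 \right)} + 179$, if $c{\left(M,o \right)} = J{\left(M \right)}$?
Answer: $\frac{3939}{22} \approx 179.05$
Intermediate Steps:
$J{\left(W \right)} = - \frac{1}{14 W}$ ($J{\left(W \right)} = \frac{1}{W + 5 W \left(-3\right)} = \frac{1}{W - 15 W} = \frac{1}{\left(-14\right) W} = - \frac{1}{14 W}$)
$c{\left(M,o \right)} = - \frac{1}{14 M}$
$c{\left(Y,-15 \right)} v{\left(22 \right)} + 179 = - \frac{1}{14 \left(-1\right)} \frac{14}{22} + 179 = \left(- \frac{1}{14}\right) \left(-1\right) 14 \cdot \frac{1}{22} + 179 = \frac{1}{14} \cdot \frac{7}{11} + 179 = \frac{1}{22} + 179 = \frac{3939}{22}$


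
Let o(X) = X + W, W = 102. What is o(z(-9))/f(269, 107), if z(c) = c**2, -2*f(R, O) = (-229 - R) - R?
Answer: 366/767 ≈ 0.47718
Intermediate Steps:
f(R, O) = 229/2 + R (f(R, O) = -((-229 - R) - R)/2 = -(-229 - 2*R)/2 = 229/2 + R)
o(X) = 102 + X (o(X) = X + 102 = 102 + X)
o(z(-9))/f(269, 107) = (102 + (-9)**2)/(229/2 + 269) = (102 + 81)/(767/2) = 183*(2/767) = 366/767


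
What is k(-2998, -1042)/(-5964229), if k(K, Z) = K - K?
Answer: 0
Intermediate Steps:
k(K, Z) = 0
k(-2998, -1042)/(-5964229) = 0/(-5964229) = 0*(-1/5964229) = 0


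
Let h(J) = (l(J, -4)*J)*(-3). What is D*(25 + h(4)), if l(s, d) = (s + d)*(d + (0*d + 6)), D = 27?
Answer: 675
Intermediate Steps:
l(s, d) = (6 + d)*(d + s) (l(s, d) = (d + s)*(d + (0 + 6)) = (d + s)*(d + 6) = (d + s)*(6 + d) = (6 + d)*(d + s))
h(J) = -3*J*(-8 + 2*J) (h(J) = (((-4)² + 6*(-4) + 6*J - 4*J)*J)*(-3) = ((16 - 24 + 6*J - 4*J)*J)*(-3) = ((-8 + 2*J)*J)*(-3) = (J*(-8 + 2*J))*(-3) = -3*J*(-8 + 2*J))
D*(25 + h(4)) = 27*(25 + 6*4*(4 - 1*4)) = 27*(25 + 6*4*(4 - 4)) = 27*(25 + 6*4*0) = 27*(25 + 0) = 27*25 = 675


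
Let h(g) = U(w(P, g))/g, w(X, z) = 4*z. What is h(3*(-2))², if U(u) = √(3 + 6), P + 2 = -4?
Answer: ¼ ≈ 0.25000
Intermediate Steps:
P = -6 (P = -2 - 4 = -6)
U(u) = 3 (U(u) = √9 = 3)
h(g) = 3/g
h(3*(-2))² = (3/((3*(-2))))² = (3/(-6))² = (3*(-⅙))² = (-½)² = ¼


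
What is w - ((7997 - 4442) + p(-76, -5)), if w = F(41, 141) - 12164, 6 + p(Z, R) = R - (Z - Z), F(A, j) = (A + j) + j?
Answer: -15385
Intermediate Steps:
F(A, j) = A + 2*j
p(Z, R) = -6 + R (p(Z, R) = -6 + (R - (Z - Z)) = -6 + (R - 1*0) = -6 + (R + 0) = -6 + R)
w = -11841 (w = (41 + 2*141) - 12164 = (41 + 282) - 12164 = 323 - 12164 = -11841)
w - ((7997 - 4442) + p(-76, -5)) = -11841 - ((7997 - 4442) + (-6 - 5)) = -11841 - (3555 - 11) = -11841 - 1*3544 = -11841 - 3544 = -15385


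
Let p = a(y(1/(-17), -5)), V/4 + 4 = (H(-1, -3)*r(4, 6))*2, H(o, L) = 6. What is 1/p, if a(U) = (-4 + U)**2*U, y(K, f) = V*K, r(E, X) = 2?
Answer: -4913/1752320 ≈ -0.0028037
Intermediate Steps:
V = 80 (V = -16 + 4*((6*2)*2) = -16 + 4*(12*2) = -16 + 4*24 = -16 + 96 = 80)
y(K, f) = 80*K
a(U) = U*(-4 + U)**2
p = -1752320/4913 (p = (80/(-17))*(-4 + 80/(-17))**2 = (80*(-1/17))*(-4 + 80*(-1/17))**2 = -80*(-4 - 80/17)**2/17 = -80*(-148/17)**2/17 = -80/17*21904/289 = -1752320/4913 ≈ -356.67)
1/p = 1/(-1752320/4913) = -4913/1752320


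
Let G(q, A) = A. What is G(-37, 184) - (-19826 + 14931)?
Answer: 5079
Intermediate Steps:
G(-37, 184) - (-19826 + 14931) = 184 - (-19826 + 14931) = 184 - 1*(-4895) = 184 + 4895 = 5079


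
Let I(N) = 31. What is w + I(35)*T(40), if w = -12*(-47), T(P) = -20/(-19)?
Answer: 11336/19 ≈ 596.63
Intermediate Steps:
T(P) = 20/19 (T(P) = -20*(-1/19) = 20/19)
w = 564
w + I(35)*T(40) = 564 + 31*(20/19) = 564 + 620/19 = 11336/19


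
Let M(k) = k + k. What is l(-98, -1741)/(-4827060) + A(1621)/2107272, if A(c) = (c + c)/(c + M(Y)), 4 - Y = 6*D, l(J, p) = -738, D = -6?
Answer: 1759912663/11443419427860 ≈ 0.00015379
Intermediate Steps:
Y = 40 (Y = 4 - 6*(-6) = 4 - 1*(-36) = 4 + 36 = 40)
M(k) = 2*k
A(c) = 2*c/(80 + c) (A(c) = (c + c)/(c + 2*40) = (2*c)/(c + 80) = (2*c)/(80 + c) = 2*c/(80 + c))
l(-98, -1741)/(-4827060) + A(1621)/2107272 = -738/(-4827060) + (2*1621/(80 + 1621))/2107272 = -738*(-1/4827060) + (2*1621/1701)*(1/2107272) = 41/268170 + (2*1621*(1/1701))*(1/2107272) = 41/268170 + (3242/1701)*(1/2107272) = 41/268170 + 1621/1792234836 = 1759912663/11443419427860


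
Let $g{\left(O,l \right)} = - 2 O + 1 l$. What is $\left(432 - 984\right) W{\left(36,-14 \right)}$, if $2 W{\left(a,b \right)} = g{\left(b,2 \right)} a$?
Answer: $-298080$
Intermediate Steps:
$g{\left(O,l \right)} = l - 2 O$ ($g{\left(O,l \right)} = - 2 O + l = l - 2 O$)
$W{\left(a,b \right)} = \frac{a \left(2 - 2 b\right)}{2}$ ($W{\left(a,b \right)} = \frac{\left(2 - 2 b\right) a}{2} = \frac{a \left(2 - 2 b\right)}{2}$)
$\left(432 - 984\right) W{\left(36,-14 \right)} = \left(432 - 984\right) 36 \left(1 - -14\right) = - 552 \cdot 36 \left(1 + 14\right) = - 552 \cdot 36 \cdot 15 = \left(-552\right) 540 = -298080$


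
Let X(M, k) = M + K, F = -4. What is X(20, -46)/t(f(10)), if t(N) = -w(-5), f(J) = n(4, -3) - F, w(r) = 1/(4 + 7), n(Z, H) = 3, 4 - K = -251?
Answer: -3025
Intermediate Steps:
K = 255 (K = 4 - 1*(-251) = 4 + 251 = 255)
w(r) = 1/11
X(M, k) = 255 + M (X(M, k) = M + 255 = 255 + M)
f(J) = 7 (f(J) = 3 - 1*(-4) = 3 + 4 = 7)
t(N) = -1/11 (t(N) = -1*1/11 = -1/11)
X(20, -46)/t(f(10)) = (255 + 20)/(-1/11) = 275*(-11) = -3025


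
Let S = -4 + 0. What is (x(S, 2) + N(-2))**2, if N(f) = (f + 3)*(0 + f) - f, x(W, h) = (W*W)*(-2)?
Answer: 1024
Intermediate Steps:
S = -4
x(W, h) = -2*W**2 (x(W, h) = W**2*(-2) = -2*W**2)
N(f) = -f + f*(3 + f) (N(f) = (3 + f)*f - f = f*(3 + f) - f = -f + f*(3 + f))
(x(S, 2) + N(-2))**2 = (-2*(-4)**2 - 2*(2 - 2))**2 = (-2*16 - 2*0)**2 = (-32 + 0)**2 = (-32)**2 = 1024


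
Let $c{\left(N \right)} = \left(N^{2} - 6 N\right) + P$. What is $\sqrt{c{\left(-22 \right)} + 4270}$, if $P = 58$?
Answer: $4 \sqrt{309} \approx 70.314$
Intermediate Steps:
$c{\left(N \right)} = 58 + N^{2} - 6 N$ ($c{\left(N \right)} = \left(N^{2} - 6 N\right) + 58 = 58 + N^{2} - 6 N$)
$\sqrt{c{\left(-22 \right)} + 4270} = \sqrt{\left(58 + \left(-22\right)^{2} - -132\right) + 4270} = \sqrt{\left(58 + 484 + 132\right) + 4270} = \sqrt{674 + 4270} = \sqrt{4944} = 4 \sqrt{309}$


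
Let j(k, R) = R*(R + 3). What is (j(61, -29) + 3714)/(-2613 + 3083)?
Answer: 2234/235 ≈ 9.5064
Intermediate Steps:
j(k, R) = R*(3 + R)
(j(61, -29) + 3714)/(-2613 + 3083) = (-29*(3 - 29) + 3714)/(-2613 + 3083) = (-29*(-26) + 3714)/470 = (754 + 3714)*(1/470) = 4468*(1/470) = 2234/235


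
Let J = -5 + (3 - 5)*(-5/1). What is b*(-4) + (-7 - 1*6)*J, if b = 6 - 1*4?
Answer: -73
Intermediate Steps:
b = 2 (b = 6 - 4 = 2)
J = 5 (J = -5 - (-10) = -5 - 2*(-5) = -5 + 10 = 5)
b*(-4) + (-7 - 1*6)*J = 2*(-4) + (-7 - 1*6)*5 = -8 + (-7 - 6)*5 = -8 - 13*5 = -8 - 65 = -73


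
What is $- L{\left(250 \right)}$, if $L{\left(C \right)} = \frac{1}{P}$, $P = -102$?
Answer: $\frac{1}{102} \approx 0.0098039$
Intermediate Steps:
$L{\left(C \right)} = - \frac{1}{102}$ ($L{\left(C \right)} = \frac{1}{-102} = - \frac{1}{102}$)
$- L{\left(250 \right)} = \left(-1\right) \left(- \frac{1}{102}\right) = \frac{1}{102}$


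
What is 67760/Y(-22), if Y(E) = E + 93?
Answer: 67760/71 ≈ 954.37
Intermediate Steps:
Y(E) = 93 + E
67760/Y(-22) = 67760/(93 - 22) = 67760/71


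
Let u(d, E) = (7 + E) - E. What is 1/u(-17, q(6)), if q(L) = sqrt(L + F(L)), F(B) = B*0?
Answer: 1/7 ≈ 0.14286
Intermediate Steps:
F(B) = 0
q(L) = sqrt(L) (q(L) = sqrt(L + 0) = sqrt(L))
u(d, E) = 7
1/u(-17, q(6)) = 1/7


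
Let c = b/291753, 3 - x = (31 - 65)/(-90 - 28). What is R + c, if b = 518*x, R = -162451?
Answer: -399476906671/2459061 ≈ -1.6245e+5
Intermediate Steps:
x = 160/59 (x = 3 - (31 - 65)/(-90 - 28) = 3 - (-34)/(-118) = 3 - (-34)*(-1)/118 = 3 - 1*17/59 = 3 - 17/59 = 160/59 ≈ 2.7119)
b = 82880/59 (b = 518*(160/59) = 82880/59 ≈ 1404.7)
c = 11840/2459061 (c = (82880/59)/291753 = (82880/59)*(1/291753) = 11840/2459061 ≈ 0.0048148)
R + c = -162451 + 11840/2459061 = -399476906671/2459061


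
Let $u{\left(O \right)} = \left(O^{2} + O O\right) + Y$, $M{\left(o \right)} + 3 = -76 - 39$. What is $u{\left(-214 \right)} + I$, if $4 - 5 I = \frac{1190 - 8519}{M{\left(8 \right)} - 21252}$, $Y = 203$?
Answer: $\frac{9808373901}{106850} \approx 91796.0$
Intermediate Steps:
$M{\left(o \right)} = -118$ ($M{\left(o \right)} = -3 - 115 = -118$)
$u{\left(O \right)} = 203 + 2 O^{2}$ ($u{\left(O \right)} = \left(O^{2} + O O\right) + 203 = \left(O^{2} + O^{2}\right) + 203 = 2 O^{2} + 203 = 203 + 2 O^{2}$)
$I = \frac{78151}{106850}$ ($I = \frac{4}{5} - \frac{\left(1190 - 8519\right) \frac{1}{-118 - 21252}}{5} = \frac{4}{5} - \frac{\left(-7329\right) \frac{1}{-21370}}{5} = \frac{4}{5} - \frac{\left(-7329\right) \left(- \frac{1}{21370}\right)}{5} = \frac{4}{5} - \frac{7329}{106850} = \frac{78151}{106850} \approx 0.73141$)
$u{\left(-214 \right)} + I = \left(203 + 2 \left(-214\right)^{2}\right) + \frac{78151}{106850} = \left(203 + 2 \cdot 45796\right) + \frac{78151}{106850} = \left(203 + 91592\right) + \frac{78151}{106850} = 91795 + \frac{78151}{106850} = \frac{9808373901}{106850}$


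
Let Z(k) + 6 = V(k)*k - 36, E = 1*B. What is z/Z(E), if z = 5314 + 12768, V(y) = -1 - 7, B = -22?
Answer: 9041/67 ≈ 134.94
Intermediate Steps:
V(y) = -8
E = -22 (E = 1*(-22) = -22)
z = 18082
Z(k) = -42 - 8*k (Z(k) = -6 + (-8*k - 36) = -6 + (-36 - 8*k) = -42 - 8*k)
z/Z(E) = 18082/(-42 - 8*(-22)) = 18082/(-42 + 176) = 18082/134 = 18082*(1/134) = 9041/67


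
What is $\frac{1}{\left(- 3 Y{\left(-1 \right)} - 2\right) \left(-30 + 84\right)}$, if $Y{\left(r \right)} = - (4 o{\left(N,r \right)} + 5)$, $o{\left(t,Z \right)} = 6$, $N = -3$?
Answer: $\frac{1}{4590} \approx 0.00021786$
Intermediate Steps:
$Y{\left(r \right)} = -29$ ($Y{\left(r \right)} = - (4 \cdot 6 + 5) = - (24 + 5) = \left(-1\right) 29 = -29$)
$\frac{1}{\left(- 3 Y{\left(-1 \right)} - 2\right) \left(-30 + 84\right)} = \frac{1}{\left(\left(-3\right) \left(-29\right) - 2\right) \left(-30 + 84\right)} = \frac{1}{\left(87 - 2\right) 54} = \frac{1}{85 \cdot 54} = \frac{1}{4590}$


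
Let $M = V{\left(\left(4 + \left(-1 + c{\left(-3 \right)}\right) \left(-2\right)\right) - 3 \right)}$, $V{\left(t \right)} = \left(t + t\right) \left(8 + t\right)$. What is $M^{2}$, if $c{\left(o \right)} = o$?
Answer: $93636$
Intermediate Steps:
$V{\left(t \right)} = 2 t \left(8 + t\right)$
$M = 306$ ($M = 2 \left(\left(4 + \left(-1 - 3\right) \left(-2\right)\right) - 3\right) \left(8 - \left(-1 - \left(-1 - 3\right) \left(-2\right)\right)\right) = 2 \left(\left(4 - -8\right) - 3\right) \left(8 + \left(\left(4 - -8\right) - 3\right)\right) = 2 \left(\left(4 + 8\right) - 3\right) \left(8 + \left(\left(4 + 8\right) - 3\right)\right) = 2 \left(12 - 3\right) \left(8 + \left(12 - 3\right)\right) = 2 \cdot 9 \left(8 + 9\right) = 2 \cdot 9 \cdot 17 = 306$)
$M^{2} = 306^{2} = 93636$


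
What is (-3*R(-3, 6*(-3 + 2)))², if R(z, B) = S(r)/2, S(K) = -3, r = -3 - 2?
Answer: 81/4 ≈ 20.250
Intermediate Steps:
r = -5
R(z, B) = -3/2
(-3*R(-3, 6*(-3 + 2)))² = (-3*(-3/2))² = (9/2)² = 81/4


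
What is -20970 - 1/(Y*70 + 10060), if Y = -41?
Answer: -150774301/7190 ≈ -20970.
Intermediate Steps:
-20970 - 1/(Y*70 + 10060) = -20970 - 1/(-41*70 + 10060) = -20970 - 1/(-2870 + 10060) = -20970 - 1/7190 = -150774301/7190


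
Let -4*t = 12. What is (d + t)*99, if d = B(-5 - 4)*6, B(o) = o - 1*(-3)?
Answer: -3861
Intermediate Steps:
B(o) = 3 + o (B(o) = o + 3 = 3 + o)
t = -3 (t = -1/4*12 = -3)
d = -36 (d = (3 + (-5 - 4))*6 = (3 - 9)*6 = -6*6 = -36)
(d + t)*99 = (-36 - 3)*99 = -39*99 = -3861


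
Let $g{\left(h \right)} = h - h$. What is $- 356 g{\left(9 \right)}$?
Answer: $0$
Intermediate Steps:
$g{\left(h \right)} = 0$
$- 356 g{\left(9 \right)} = \left(-356\right) 0 = 0$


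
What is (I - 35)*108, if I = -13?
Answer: -5184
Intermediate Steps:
(I - 35)*108 = (-13 - 35)*108 = -48*108 = -5184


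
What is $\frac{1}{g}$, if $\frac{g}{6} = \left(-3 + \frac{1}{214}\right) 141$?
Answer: $- \frac{107}{271143} \approx -0.00039463$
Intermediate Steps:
$g = - \frac{271143}{107}$ ($g = 6 \left(-3 + \frac{1}{214}\right) 141 = 6 \left(\left(- \frac{641}{214}\right) 141\right) = 6 \left(- \frac{90381}{214}\right) = - \frac{271143}{107} \approx -2534.0$)
$\frac{1}{g} = \frac{1}{- \frac{271143}{107}} = - \frac{107}{271143}$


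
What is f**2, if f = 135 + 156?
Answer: 84681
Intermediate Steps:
f = 291
f**2 = 291**2 = 84681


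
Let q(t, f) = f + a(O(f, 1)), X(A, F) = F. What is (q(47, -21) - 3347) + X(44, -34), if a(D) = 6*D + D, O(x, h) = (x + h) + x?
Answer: -3689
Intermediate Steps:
O(x, h) = h + 2*x (O(x, h) = (h + x) + x = h + 2*x)
a(D) = 7*D
q(t, f) = 7 + 15*f (q(t, f) = f + 7*(1 + 2*f) = f + (7 + 14*f) = 7 + 15*f)
(q(47, -21) - 3347) + X(44, -34) = ((7 + 15*(-21)) - 3347) - 34 = ((7 - 315) - 3347) - 34 = (-308 - 3347) - 34 = -3655 - 34 = -3689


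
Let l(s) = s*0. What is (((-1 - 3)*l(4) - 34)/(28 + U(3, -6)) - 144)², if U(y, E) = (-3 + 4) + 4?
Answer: 22905796/1089 ≈ 21034.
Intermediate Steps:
U(y, E) = 5 (U(y, E) = 1 + 4 = 5)
l(s) = 0
(((-1 - 3)*l(4) - 34)/(28 + U(3, -6)) - 144)² = (((-1 - 3)*0 - 34)/(28 + 5) - 144)² = ((-4*0 - 34)/33 - 144)² = ((0 - 34)*(1/33) - 144)² = (-34*1/33 - 144)² = (-34/33 - 144)² = (-4786/33)² = 22905796/1089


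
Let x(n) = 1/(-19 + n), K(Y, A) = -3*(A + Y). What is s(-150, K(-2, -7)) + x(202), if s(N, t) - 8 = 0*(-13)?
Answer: 1465/183 ≈ 8.0055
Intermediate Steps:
K(Y, A) = -3*A - 3*Y
s(N, t) = 8 (s(N, t) = 8 + 0*(-13) = 8 + 0 = 8)
s(-150, K(-2, -7)) + x(202) = 8 + 1/(-19 + 202) = 8 + 1/183 = 1465/183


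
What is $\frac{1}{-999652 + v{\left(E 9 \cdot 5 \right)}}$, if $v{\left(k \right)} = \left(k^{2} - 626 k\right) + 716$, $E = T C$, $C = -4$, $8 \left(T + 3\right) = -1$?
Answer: $- \frac{4}{4138619} \approx -9.6651 \cdot 10^{-7}$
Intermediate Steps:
$T = - \frac{25}{8}$ ($T = -3 + \frac{1}{8} \left(-1\right) = -3 - \frac{1}{8} = - \frac{25}{8} \approx -3.125$)
$E = \frac{25}{2}$ ($E = \left(- \frac{25}{8}\right) \left(-4\right) = \frac{25}{2} \approx 12.5$)
$v{\left(k \right)} = 716 + k^{2} - 626 k$
$\frac{1}{-999652 + v{\left(E 9 \cdot 5 \right)}} = \frac{1}{-999652 + \left(716 + \left(\frac{25}{2} \cdot 9 \cdot 5\right)^{2} - 626 \cdot \frac{25}{2} \cdot 9 \cdot 5\right)} = \frac{1}{-999652 + \left(716 + \left(\frac{225}{2} \cdot 5\right)^{2} - 626 \cdot \frac{225}{2} \cdot 5\right)} = \frac{1}{-999652 + \left(716 + \left(\frac{1125}{2}\right)^{2} - 352125\right)} = \frac{1}{-999652 + \left(716 + \frac{1265625}{4} - 352125\right)} = \frac{1}{-999652 - \frac{140011}{4}} = \frac{1}{- \frac{4138619}{4}} = - \frac{4}{4138619}$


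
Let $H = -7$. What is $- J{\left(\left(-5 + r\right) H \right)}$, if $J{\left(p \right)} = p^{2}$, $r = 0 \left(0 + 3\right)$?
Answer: $-1225$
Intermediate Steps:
$r = 0$ ($r = 0 \cdot 3 = 0$)
$- J{\left(\left(-5 + r\right) H \right)} = - \left(\left(-5 + 0\right) \left(-7\right)\right)^{2} = - \left(\left(-5\right) \left(-7\right)\right)^{2} = - 35^{2} = \left(-1\right) 1225 = -1225$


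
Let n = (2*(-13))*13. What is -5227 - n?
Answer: -4889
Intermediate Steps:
n = -338 (n = -26*13 = -338)
-5227 - n = -5227 - 1*(-338) = -5227 + 338 = -4889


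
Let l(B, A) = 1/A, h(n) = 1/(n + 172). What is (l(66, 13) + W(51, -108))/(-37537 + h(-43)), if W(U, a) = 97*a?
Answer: 17568123/62949536 ≈ 0.27908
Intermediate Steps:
h(n) = 1/(172 + n)
(l(66, 13) + W(51, -108))/(-37537 + h(-43)) = (1/13 + 97*(-108))/(-37537 + 1/(172 - 43)) = (1/13 - 10476)/(-37537 + 1/129) = -136187/(13*(-37537 + 1/129)) = -136187/(13*(-4842272/129)) = -136187/13*(-129/4842272) = 17568123/62949536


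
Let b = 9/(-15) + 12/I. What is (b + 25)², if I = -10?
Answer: 13456/25 ≈ 538.24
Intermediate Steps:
b = -9/5 (b = 9/(-15) + 12/(-10) = 9*(-1/15) + 12*(-⅒) = -⅗ - 6/5 = -9/5 ≈ -1.8000)
(b + 25)² = (-9/5 + 25)² = (116/5)² = 13456/25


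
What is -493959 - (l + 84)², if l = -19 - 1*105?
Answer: -495559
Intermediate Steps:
l = -124 (l = -19 - 105 = -124)
-493959 - (l + 84)² = -493959 - (-124 + 84)² = -493959 - 1*(-40)² = -493959 - 1*1600 = -493959 - 1600 = -495559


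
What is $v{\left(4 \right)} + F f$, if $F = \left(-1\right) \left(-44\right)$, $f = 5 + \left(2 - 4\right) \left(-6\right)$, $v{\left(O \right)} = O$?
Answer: $752$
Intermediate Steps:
$f = 17$ ($f = 5 + \left(2 - 4\right) \left(-6\right) = 5 - -12 = 5 + 12 = 17$)
$F = 44$
$v{\left(4 \right)} + F f = 4 + 44 \cdot 17 = 4 + 748 = 752$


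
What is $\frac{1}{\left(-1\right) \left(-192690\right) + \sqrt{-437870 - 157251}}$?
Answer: $\frac{192690}{37130031221} - \frac{i \sqrt{595121}}{37130031221} \approx 5.1896 \cdot 10^{-6} - 2.0777 \cdot 10^{-8} i$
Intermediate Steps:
$\frac{1}{\left(-1\right) \left(-192690\right) + \sqrt{-437870 - 157251}} = \frac{1}{192690 + \sqrt{-595121}} = \frac{1}{192690 + i \sqrt{595121}}$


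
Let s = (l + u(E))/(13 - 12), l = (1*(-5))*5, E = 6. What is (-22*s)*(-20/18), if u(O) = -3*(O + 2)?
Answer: -10780/9 ≈ -1197.8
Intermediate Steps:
u(O) = -6 - 3*O (u(O) = -3*(2 + O) = -6 - 3*O)
l = -25 (l = -5*5 = -25)
s = -49 (s = (-25 + (-6 - 3*6))/(13 - 12) = (-25 + (-6 - 18))/1 = (-25 - 24)*1 = -49*1 = -49)
(-22*s)*(-20/18) = (-22*(-49))*(-20/18) = 1078*(-20*1/18) = 1078*(-10/9) = -10780/9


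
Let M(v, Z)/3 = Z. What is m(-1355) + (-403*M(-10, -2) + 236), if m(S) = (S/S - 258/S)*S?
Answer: 1041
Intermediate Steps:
M(v, Z) = 3*Z
m(S) = S*(1 - 258/S) (m(S) = (1 - 258/S)*S = S*(1 - 258/S))
m(-1355) + (-403*M(-10, -2) + 236) = (-258 - 1355) + (-1209*(-2) + 236) = -1613 + (-403*(-6) + 236) = -1613 + (2418 + 236) = -1613 + 2654 = 1041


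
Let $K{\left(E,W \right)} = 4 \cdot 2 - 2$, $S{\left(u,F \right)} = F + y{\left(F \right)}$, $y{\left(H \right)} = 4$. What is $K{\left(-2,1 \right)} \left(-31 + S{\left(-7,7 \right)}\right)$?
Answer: $-120$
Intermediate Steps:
$S{\left(u,F \right)} = 4 + F$ ($S{\left(u,F \right)} = F + 4 = 4 + F$)
$K{\left(E,W \right)} = 6$ ($K{\left(E,W \right)} = 8 - 2 = 6$)
$K{\left(-2,1 \right)} \left(-31 + S{\left(-7,7 \right)}\right) = 6 \left(-31 + \left(4 + 7\right)\right) = 6 \left(-31 + 11\right) = 6 \left(-20\right) = -120$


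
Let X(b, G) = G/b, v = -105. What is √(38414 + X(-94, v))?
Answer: √339435974/94 ≈ 196.00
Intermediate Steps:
√(38414 + X(-94, v)) = √(38414 - 105/(-94)) = √(38414 - 105*(-1/94)) = √(38414 + 105/94) = √(3611021/94) = √339435974/94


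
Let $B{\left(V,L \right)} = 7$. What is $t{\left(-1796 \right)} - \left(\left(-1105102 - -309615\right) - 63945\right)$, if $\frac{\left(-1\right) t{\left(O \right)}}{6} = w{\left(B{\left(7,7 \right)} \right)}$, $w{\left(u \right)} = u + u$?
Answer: $859348$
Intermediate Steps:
$w{\left(u \right)} = 2 u$
$t{\left(O \right)} = -84$ ($t{\left(O \right)} = - 6 \cdot 2 \cdot 7 = \left(-6\right) 14 = -84$)
$t{\left(-1796 \right)} - \left(\left(-1105102 - -309615\right) - 63945\right) = -84 - \left(\left(-1105102 - -309615\right) - 63945\right) = -84 - \left(\left(-1105102 + 309615\right) - 63945\right) = -84 - \left(-795487 - 63945\right) = -84 - -859432 = -84 + 859432 = 859348$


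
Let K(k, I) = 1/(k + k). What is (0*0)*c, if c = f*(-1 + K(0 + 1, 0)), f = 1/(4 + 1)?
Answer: 0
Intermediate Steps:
K(k, I) = 1/(2*k)
f = ⅕ (f = 1/5 = ⅕ ≈ 0.20000)
c = -⅒ (c = (-1 + 1/(2*(0 + 1)))/5 = (-1 + (½)/1)/5 = (-1 + (½)*1)/5 = (-1 + ½)/5 = (⅕)*(-½) = -⅒ ≈ -0.10000)
(0*0)*c = (0*0)*(-⅒) = 0*(-⅒) = 0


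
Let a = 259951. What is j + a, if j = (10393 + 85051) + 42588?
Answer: 397983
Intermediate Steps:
j = 138032 (j = 95444 + 42588 = 138032)
j + a = 138032 + 259951 = 397983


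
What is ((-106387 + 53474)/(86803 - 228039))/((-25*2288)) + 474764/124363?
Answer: 3835468966569381/1004691268609600 ≈ 3.8176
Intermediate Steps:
((-106387 + 53474)/(86803 - 228039))/((-25*2288)) + 474764/124363 = -52913/(-141236)/(-57200) + 474764*(1/124363) = -52913*(-1/141236)*(-1/57200) + 474764/124363 = (52913/141236)*(-1/57200) + 474764/124363 = -52913/8078699200 + 474764/124363 = 3835468966569381/1004691268609600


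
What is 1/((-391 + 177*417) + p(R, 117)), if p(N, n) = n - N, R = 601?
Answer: 1/72934 ≈ 1.3711e-5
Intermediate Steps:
1/((-391 + 177*417) + p(R, 117)) = 1/((-391 + 177*417) + (117 - 1*601)) = 1/((-391 + 73809) + (117 - 601)) = 1/(73418 - 484) = 1/72934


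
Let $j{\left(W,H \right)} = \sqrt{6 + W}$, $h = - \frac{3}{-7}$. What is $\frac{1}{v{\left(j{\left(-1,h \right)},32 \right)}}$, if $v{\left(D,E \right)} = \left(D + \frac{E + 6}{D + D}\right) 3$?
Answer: $\frac{\sqrt{5}}{72} \approx 0.031056$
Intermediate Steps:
$h = \frac{3}{7}$ ($h = \left(-3\right) \left(- \frac{1}{7}\right) = \frac{3}{7} \approx 0.42857$)
$v{\left(D,E \right)} = 3 D + \frac{3 \left(6 + E\right)}{2 D}$ ($v{\left(D,E \right)} = \left(D + \frac{6 + E}{2 D}\right) 3 = 3 D + \frac{3 \left(6 + E\right)}{2 D}$)
$\frac{1}{v{\left(j{\left(-1,h \right)},32 \right)}} = \frac{1}{\frac{3}{2} \frac{1}{\sqrt{6 - 1}} \left(6 + 32 + 2 \left(\sqrt{6 - 1}\right)^{2}\right)} = \frac{1}{\frac{3}{2} \frac{1}{\sqrt{5}} \left(6 + 32 + 2 \left(\sqrt{5}\right)^{2}\right)} = \frac{1}{\frac{3}{2} \frac{\sqrt{5}}{5} \left(6 + 32 + 2 \cdot 5\right)} = \frac{1}{\frac{3}{2} \frac{\sqrt{5}}{5} \left(6 + 32 + 10\right)} = \frac{1}{\frac{3}{2} \frac{\sqrt{5}}{5} \cdot 48} = \frac{1}{\frac{72}{5} \sqrt{5}} = \frac{\sqrt{5}}{72}$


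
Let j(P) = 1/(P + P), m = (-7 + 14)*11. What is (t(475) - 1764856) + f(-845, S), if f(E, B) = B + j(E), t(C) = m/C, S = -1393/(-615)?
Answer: -34851710669657/19747650 ≈ -1.7649e+6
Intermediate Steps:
S = 1393/615 (S = -1393*(-1/615) = 1393/615 ≈ 2.2650)
m = 77 (m = 7*11 = 77)
j(P) = 1/(2*P)
t(C) = 77/C
f(E, B) = B + 1/(2*E)
(t(475) - 1764856) + f(-845, S) = (77/475 - 1764856) + (1393/615 + (½)/(-845)) = (77*(1/475) - 1764856) + (1393/615 + (½)*(-1/845)) = (77/475 - 1764856) + (1393/615 - 1/1690) = -838306523/475 + 470711/207870 = -34851710669657/19747650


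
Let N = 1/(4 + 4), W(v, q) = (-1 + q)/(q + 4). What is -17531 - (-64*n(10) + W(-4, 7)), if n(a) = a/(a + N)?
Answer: -15564287/891 ≈ -17468.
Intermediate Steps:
W(v, q) = (-1 + q)/(4 + q)
N = 1/8 ≈ 0.12500
n(a) = a/(1/8 + a) (n(a) = a/(a + 1/8) = a/(1/8 + a))
-17531 - (-64*n(10) + W(-4, 7)) = -17531 - (-512*10/(1 + 8*10) + (-1 + 7)/(4 + 7)) = -17531 - (-512*10/(1 + 80) + 6/11) = -17531 - (-512*10/81 + (1/11)*6) = -17531 - (-512*10/81 + 6/11) = -17531 - (-64*80/81 + 6/11) = -17531 - (-5120/81 + 6/11) = -17531 - 1*(-55834/891) = -17531 + 55834/891 = -15564287/891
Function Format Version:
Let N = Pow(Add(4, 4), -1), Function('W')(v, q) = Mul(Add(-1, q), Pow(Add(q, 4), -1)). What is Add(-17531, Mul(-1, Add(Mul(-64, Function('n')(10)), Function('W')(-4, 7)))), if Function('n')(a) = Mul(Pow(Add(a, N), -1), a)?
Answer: Rational(-15564287, 891) ≈ -17468.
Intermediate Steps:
Function('W')(v, q) = Mul(Pow(Add(4, q), -1), Add(-1, q)) (Function('W')(v, q) = Mul(Add(-1, q), Pow(Add(4, q), -1)) = Mul(Pow(Add(4, q), -1), Add(-1, q)))
N = Rational(1, 8) (N = Pow(8, -1) = Rational(1, 8) ≈ 0.12500)
Function('n')(a) = Mul(a, Pow(Add(Rational(1, 8), a), -1)) (Function('n')(a) = Mul(Pow(Add(a, Rational(1, 8)), -1), a) = Mul(Pow(Add(Rational(1, 8), a), -1), a) = Mul(a, Pow(Add(Rational(1, 8), a), -1)))
Add(-17531, Mul(-1, Add(Mul(-64, Function('n')(10)), Function('W')(-4, 7)))) = Add(-17531, Mul(-1, Add(Mul(-64, Mul(8, 10, Pow(Add(1, Mul(8, 10)), -1))), Mul(Pow(Add(4, 7), -1), Add(-1, 7))))) = Add(-17531, Mul(-1, Add(Mul(-64, Mul(8, 10, Pow(Add(1, 80), -1))), Mul(Pow(11, -1), 6)))) = Add(-17531, Mul(-1, Add(Mul(-64, Mul(8, 10, Pow(81, -1))), Mul(Rational(1, 11), 6)))) = Add(-17531, Mul(-1, Add(Mul(-64, Mul(8, 10, Rational(1, 81))), Rational(6, 11)))) = Add(-17531, Mul(-1, Add(Mul(-64, Rational(80, 81)), Rational(6, 11)))) = Add(-17531, Mul(-1, Add(Rational(-5120, 81), Rational(6, 11)))) = Add(-17531, Mul(-1, Rational(-55834, 891))) = Add(-17531, Rational(55834, 891)) = Rational(-15564287, 891)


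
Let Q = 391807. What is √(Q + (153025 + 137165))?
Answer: √681997 ≈ 825.83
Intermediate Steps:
√(Q + (153025 + 137165)) = √(391807 + (153025 + 137165)) = √(391807 + 290190) = √681997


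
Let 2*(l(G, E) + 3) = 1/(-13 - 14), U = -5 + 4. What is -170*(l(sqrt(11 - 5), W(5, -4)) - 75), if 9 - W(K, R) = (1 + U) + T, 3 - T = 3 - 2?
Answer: 358105/27 ≈ 13263.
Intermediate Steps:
T = 2 (T = 3 - (3 - 2) = 3 - 1*1 = 3 - 1 = 2)
U = -1
W(K, R) = 7 (W(K, R) = 9 - ((1 - 1) + 2) = 9 - (0 + 2) = 9 - 1*2 = 9 - 2 = 7)
l(G, E) = -163/54 (l(G, E) = -3 + 1/(2*(-13 - 14)) = -3 + (1/2)/(-27) = -3 + (1/2)*(-1/27) = -3 - 1/54 = -163/54)
-170*(l(sqrt(11 - 5), W(5, -4)) - 75) = -170*(-163/54 - 75) = -170*(-4213/54) = 358105/27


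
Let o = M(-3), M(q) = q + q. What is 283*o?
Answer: -1698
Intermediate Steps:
M(q) = 2*q
o = -6 (o = 2*(-3) = -6)
283*o = 283*(-6) = -1698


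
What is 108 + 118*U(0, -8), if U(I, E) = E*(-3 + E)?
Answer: 10492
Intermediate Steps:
108 + 118*U(0, -8) = 108 + 118*(-8*(-3 - 8)) = 108 + 118*(-8*(-11)) = 108 + 118*88 = 108 + 10384 = 10492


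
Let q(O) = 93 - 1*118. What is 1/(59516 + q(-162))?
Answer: 1/59491 ≈ 1.6809e-5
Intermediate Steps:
q(O) = -25 (q(O) = 93 - 118 = -25)
1/(59516 + q(-162)) = 1/(59516 - 25) = 1/59491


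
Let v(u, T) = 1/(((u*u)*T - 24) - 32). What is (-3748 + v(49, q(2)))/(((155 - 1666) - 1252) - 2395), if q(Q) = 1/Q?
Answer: 4289585/5903331 ≈ 0.72664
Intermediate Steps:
v(u, T) = 1/(-56 + T*u**2) (v(u, T) = 1/((u**2*T - 24) - 32) = 1/((T*u**2 - 24) - 32) = 1/((-24 + T*u**2) - 32) = 1/(-56 + T*u**2))
(-3748 + v(49, q(2)))/(((155 - 1666) - 1252) - 2395) = (-3748 + 1/(-56 + 49**2/2))/(((155 - 1666) - 1252) - 2395) = (-3748 + 1/(-56 + (1/2)*2401))/((-1511 - 1252) - 2395) = (-3748 + 1/(-56 + 2401/2))/(-2763 - 2395) = (-3748 + 1/(2289/2))/(-5158) = (-3748 + 2/2289)*(-1/5158) = -8579170/2289*(-1/5158) = 4289585/5903331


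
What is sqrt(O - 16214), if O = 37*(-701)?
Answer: I*sqrt(42151) ≈ 205.31*I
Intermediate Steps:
O = -25937
sqrt(O - 16214) = sqrt(-25937 - 16214) = sqrt(-42151) = I*sqrt(42151)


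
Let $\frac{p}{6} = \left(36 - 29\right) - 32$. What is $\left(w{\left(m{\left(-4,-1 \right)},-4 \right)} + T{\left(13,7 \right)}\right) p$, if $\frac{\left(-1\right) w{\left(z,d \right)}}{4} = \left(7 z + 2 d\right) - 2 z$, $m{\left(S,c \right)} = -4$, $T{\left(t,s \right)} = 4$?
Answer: $-17400$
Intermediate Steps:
$w{\left(z,d \right)} = - 20 z - 8 d$ ($w{\left(z,d \right)} = - 4 \left(\left(7 z + 2 d\right) - 2 z\right) = - 4 \left(\left(2 d + 7 z\right) - 2 z\right) = - 4 \left(2 d + 5 z\right) = - 20 z - 8 d$)
$p = -150$ ($p = 6 \left(\left(36 - 29\right) - 32\right) = 6 \left(7 - 32\right) = 6 \left(-25\right) = -150$)
$\left(w{\left(m{\left(-4,-1 \right)},-4 \right)} + T{\left(13,7 \right)}\right) p = \left(\left(\left(-20\right) \left(-4\right) - -32\right) + 4\right) \left(-150\right) = \left(\left(80 + 32\right) + 4\right) \left(-150\right) = \left(112 + 4\right) \left(-150\right) = 116 \left(-150\right) = -17400$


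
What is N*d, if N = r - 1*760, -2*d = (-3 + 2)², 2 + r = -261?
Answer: 1023/2 ≈ 511.50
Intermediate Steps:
r = -263 (r = -2 - 261 = -263)
d = -½ (d = -(-3 + 2)²/2 = -½*(-1)² = -½*1 = -½ ≈ -0.50000)
N = -1023 (N = -263 - 1*760 = -263 - 760 = -1023)
N*d = -1023*(-½) = 1023/2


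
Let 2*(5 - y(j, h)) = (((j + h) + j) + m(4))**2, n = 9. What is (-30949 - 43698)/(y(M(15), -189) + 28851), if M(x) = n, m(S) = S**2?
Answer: -149294/33687 ≈ -4.4318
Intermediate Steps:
M(x) = 9
y(j, h) = 5 - (16 + h + 2*j)**2/2 (y(j, h) = 5 - (((j + h) + j) + 4**2)**2/2 = 5 - (((h + j) + j) + 16)**2/2 = 5 - ((h + 2*j) + 16)**2/2 = 5 - (16 + h + 2*j)**2/2)
(-30949 - 43698)/(y(M(15), -189) + 28851) = (-30949 - 43698)/((5 - (16 - 189 + 2*9)**2/2) + 28851) = -74647/((5 - (16 - 189 + 18)**2/2) + 28851) = -74647/((5 - 1/2*(-155)**2) + 28851) = -74647/((5 - 1/2*24025) + 28851) = -74647/((5 - 24025/2) + 28851) = -74647/(-24015/2 + 28851) = -74647/33687/2 = -74647*2/33687 = -149294/33687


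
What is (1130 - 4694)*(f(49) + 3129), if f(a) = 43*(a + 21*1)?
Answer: -21879396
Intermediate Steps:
f(a) = 903 + 43*a (f(a) = 43*(a + 21) = 43*(21 + a) = 903 + 43*a)
(1130 - 4694)*(f(49) + 3129) = (1130 - 4694)*((903 + 43*49) + 3129) = -3564*((903 + 2107) + 3129) = -3564*(3010 + 3129) = -3564*6139 = -21879396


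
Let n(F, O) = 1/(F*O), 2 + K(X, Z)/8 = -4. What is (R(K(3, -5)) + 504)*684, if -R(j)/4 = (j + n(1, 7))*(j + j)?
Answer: -85576608/7 ≈ -1.2225e+7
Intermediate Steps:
K(X, Z) = -48 (K(X, Z) = -16 + 8*(-4) = -16 - 32 = -48)
n(F, O) = 1/(F*O)
R(j) = -8*j*(⅐ + j) (R(j) = -4*(j + 1/(1*7))*(j + j) = -4*(j + 1*(⅐))*2*j = -4*(j + ⅐)*2*j = -4*(⅐ + j)*2*j = -8*j*(⅐ + j))
(R(K(3, -5)) + 504)*684 = (-8/7*(-48)*(1 + 7*(-48)) + 504)*684 = (-8/7*(-48)*(1 - 336) + 504)*684 = (-8/7*(-48)*(-335) + 504)*684 = (-128640/7 + 504)*684 = -125112/7*684 = -85576608/7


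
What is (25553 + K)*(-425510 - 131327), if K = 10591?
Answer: -20126316528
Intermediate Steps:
(25553 + K)*(-425510 - 131327) = (25553 + 10591)*(-425510 - 131327) = 36144*(-556837) = -20126316528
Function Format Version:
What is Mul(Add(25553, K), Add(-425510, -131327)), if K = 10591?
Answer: -20126316528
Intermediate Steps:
Mul(Add(25553, K), Add(-425510, -131327)) = Mul(Add(25553, 10591), Add(-425510, -131327)) = Mul(36144, -556837) = -20126316528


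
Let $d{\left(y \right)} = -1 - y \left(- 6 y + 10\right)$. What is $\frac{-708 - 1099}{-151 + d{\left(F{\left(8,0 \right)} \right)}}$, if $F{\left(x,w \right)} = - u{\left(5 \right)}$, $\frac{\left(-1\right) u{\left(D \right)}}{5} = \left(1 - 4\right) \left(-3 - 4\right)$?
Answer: $- \frac{139}{4996} \approx -0.027822$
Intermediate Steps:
$u{\left(D \right)} = -105$ ($u{\left(D \right)} = - 5 \left(1 - 4\right) \left(-3 - 4\right) = - 5 \left(\left(-3\right) \left(-7\right)\right) = \left(-5\right) 21 = -105$)
$F{\left(x,w \right)} = 105$ ($F{\left(x,w \right)} = \left(-1\right) \left(-105\right) = 105$)
$d{\left(y \right)} = -1 - y \left(10 - 6 y\right)$
$\frac{-708 - 1099}{-151 + d{\left(F{\left(8,0 \right)} \right)}} = \frac{-708 - 1099}{-151 - \left(1051 - 66150\right)} = - \frac{1807}{-151 - -65099} = - \frac{1807}{-151 + 65099} = - \frac{1807}{64948} = \left(-1807\right) \frac{1}{64948} = - \frac{139}{4996}$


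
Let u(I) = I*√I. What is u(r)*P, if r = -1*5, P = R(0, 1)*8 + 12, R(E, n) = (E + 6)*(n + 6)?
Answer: -1740*I*√5 ≈ -3890.8*I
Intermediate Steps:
R(E, n) = (6 + E)*(6 + n)
P = 348 (P = (36 + 6*0 + 6*1 + 0*1)*8 + 12 = (36 + 0 + 6 + 0)*8 + 12 = 42*8 + 12 = 336 + 12 = 348)
r = -5
u(I) = I^(3/2)
u(r)*P = (-5)^(3/2)*348 = -5*I*√5*348 = -1740*I*√5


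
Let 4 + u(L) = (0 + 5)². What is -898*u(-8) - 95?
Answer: -18953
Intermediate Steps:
u(L) = 21 (u(L) = -4 + (0 + 5)² = -4 + 5² = -4 + 25 = 21)
-898*u(-8) - 95 = -18858 - 95 = -18953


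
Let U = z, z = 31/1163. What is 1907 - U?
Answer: 2217810/1163 ≈ 1907.0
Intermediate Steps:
z = 31/1163 (z = (1/1163)*31 = 31/1163 ≈ 0.026655)
U = 31/1163 ≈ 0.026655
1907 - U = 1907 - 1*31/1163 = 1907 - 31/1163 = 2217810/1163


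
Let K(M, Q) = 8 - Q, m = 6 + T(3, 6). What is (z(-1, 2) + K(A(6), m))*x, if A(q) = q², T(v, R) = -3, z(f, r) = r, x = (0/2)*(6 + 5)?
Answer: 0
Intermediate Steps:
x = 0 (x = (0*(½))*11 = 0*11 = 0)
m = 3 (m = 6 - 3 = 3)
(z(-1, 2) + K(A(6), m))*x = (2 + (8 - 1*3))*0 = (2 + (8 - 3))*0 = (2 + 5)*0 = 7*0 = 0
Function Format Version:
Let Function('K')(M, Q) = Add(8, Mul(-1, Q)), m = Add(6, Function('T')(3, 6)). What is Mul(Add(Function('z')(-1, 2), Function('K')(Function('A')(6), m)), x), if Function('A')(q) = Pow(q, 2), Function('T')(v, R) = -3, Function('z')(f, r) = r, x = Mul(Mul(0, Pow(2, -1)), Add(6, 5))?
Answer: 0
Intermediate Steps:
x = 0 (x = Mul(Mul(0, Rational(1, 2)), 11) = Mul(0, 11) = 0)
m = 3 (m = Add(6, -3) = 3)
Mul(Add(Function('z')(-1, 2), Function('K')(Function('A')(6), m)), x) = Mul(Add(2, Add(8, Mul(-1, 3))), 0) = Mul(Add(2, Add(8, -3)), 0) = Mul(Add(2, 5), 0) = Mul(7, 0) = 0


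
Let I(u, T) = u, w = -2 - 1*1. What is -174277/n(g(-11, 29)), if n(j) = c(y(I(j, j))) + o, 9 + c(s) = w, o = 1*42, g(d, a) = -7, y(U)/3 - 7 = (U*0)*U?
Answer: -174277/30 ≈ -5809.2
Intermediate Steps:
w = -3 (w = -2 - 1 = -3)
y(U) = 21 (y(U) = 21 + 3*((U*0)*U) = 21 + 3*(0*U) = 21 + 3*0 = 21 + 0 = 21)
o = 42
c(s) = -12 (c(s) = -9 - 3 = -12)
n(j) = 30 (n(j) = -12 + 42 = 30)
-174277/n(g(-11, 29)) = -174277/30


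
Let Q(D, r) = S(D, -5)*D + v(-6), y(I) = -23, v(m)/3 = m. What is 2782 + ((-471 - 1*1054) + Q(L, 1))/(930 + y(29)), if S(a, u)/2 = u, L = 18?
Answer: 2521551/907 ≈ 2780.1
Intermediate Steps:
v(m) = 3*m
S(a, u) = 2*u
Q(D, r) = -18 - 10*D (Q(D, r) = (2*(-5))*D + 3*(-6) = -10*D - 18 = -18 - 10*D)
2782 + ((-471 - 1*1054) + Q(L, 1))/(930 + y(29)) = 2782 + ((-471 - 1*1054) + (-18 - 10*18))/(930 - 23) = 2782 + ((-471 - 1054) + (-18 - 180))/907 = 2782 + (-1525 - 198)*(1/907) = 2782 - 1723*1/907 = 2782 - 1723/907 = 2521551/907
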